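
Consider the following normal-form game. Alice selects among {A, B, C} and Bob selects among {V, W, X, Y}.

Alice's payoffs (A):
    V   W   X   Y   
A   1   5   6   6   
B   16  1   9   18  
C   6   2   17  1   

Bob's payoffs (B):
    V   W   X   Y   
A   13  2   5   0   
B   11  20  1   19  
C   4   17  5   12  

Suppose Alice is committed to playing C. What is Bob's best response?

With Alice fixed at C, Bob's payoffs are: V → 4, W → 17, X → 5, Y → 12.
The maximum is 17, achieved by W.

W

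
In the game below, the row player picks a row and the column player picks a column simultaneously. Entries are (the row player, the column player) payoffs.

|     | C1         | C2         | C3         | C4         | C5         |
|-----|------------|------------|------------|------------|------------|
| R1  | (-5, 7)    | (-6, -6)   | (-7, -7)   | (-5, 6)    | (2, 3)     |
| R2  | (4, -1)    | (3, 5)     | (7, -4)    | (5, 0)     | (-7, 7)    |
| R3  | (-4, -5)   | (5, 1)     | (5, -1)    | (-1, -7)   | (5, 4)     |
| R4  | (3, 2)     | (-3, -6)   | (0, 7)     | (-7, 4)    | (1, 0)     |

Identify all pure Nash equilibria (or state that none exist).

(R3, C5)

Find each player's best response to every opponent strategy; NE are the intersections.
The row player's best responses — vs C1: R2 (payoff 4); vs C2: R3 (payoff 5); vs C3: R2 (payoff 7); vs C4: R2 (payoff 5); vs C5: R3 (payoff 5).
The column player's best responses — vs R1: C1 (payoff 7); vs R2: C5 (payoff 7); vs R3: C5 (payoff 4); vs R4: C3 (payoff 7).
The only mutual best response is (R3, C5); neither player gains by switching there.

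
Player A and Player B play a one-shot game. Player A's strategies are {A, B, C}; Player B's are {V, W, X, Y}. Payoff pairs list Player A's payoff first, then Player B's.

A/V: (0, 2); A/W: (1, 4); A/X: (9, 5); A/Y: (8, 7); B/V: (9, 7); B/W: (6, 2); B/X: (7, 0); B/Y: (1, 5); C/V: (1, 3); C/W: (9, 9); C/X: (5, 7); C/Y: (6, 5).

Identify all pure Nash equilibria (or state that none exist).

(A, Y), (B, V), and (C, W)

A profile is a Nash equilibrium when each player is best-responding to the other.
Player A's best responses — vs V: B (payoff 9); vs W: C (payoff 9); vs X: A (payoff 9); vs Y: A (payoff 8).
Player B's best responses — vs A: Y (payoff 7); vs B: V (payoff 7); vs C: W (payoff 9).
Mutual best responses occur at (A, Y), (B, V), and (C, W); at each, neither player gains by switching.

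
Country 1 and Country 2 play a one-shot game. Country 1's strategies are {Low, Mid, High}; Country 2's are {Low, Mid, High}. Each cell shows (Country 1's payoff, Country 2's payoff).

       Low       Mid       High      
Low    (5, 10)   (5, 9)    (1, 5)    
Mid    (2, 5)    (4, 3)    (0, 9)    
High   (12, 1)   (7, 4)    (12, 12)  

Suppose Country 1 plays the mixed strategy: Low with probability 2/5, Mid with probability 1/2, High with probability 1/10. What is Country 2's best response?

High

Country 2's best reply maximizes expected payoff against the mix.
Low: (2/5)·10 + (1/2)·5 + (1/10)·1 = 33/5
Mid: (2/5)·9 + (1/2)·3 + (1/10)·4 = 11/2
High: (2/5)·5 + (1/2)·9 + (1/10)·12 = 77/10
Highest expected payoff is 77/10, from High.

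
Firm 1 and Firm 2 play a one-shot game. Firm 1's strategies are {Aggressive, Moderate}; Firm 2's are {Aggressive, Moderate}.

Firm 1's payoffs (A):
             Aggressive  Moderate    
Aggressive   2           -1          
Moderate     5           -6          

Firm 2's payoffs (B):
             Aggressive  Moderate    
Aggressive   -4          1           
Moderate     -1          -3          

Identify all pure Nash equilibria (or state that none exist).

(Aggressive, Moderate) and (Moderate, Aggressive)

Find each player's best response to every opponent strategy; NE are the intersections.
Firm 1's best responses — vs Aggressive: Moderate (payoff 5); vs Moderate: Aggressive (payoff -1).
Firm 2's best responses — vs Aggressive: Moderate (payoff 1); vs Moderate: Aggressive (payoff -1).
Mutual best responses occur at (Aggressive, Moderate) and (Moderate, Aggressive); at each, neither player gains by switching.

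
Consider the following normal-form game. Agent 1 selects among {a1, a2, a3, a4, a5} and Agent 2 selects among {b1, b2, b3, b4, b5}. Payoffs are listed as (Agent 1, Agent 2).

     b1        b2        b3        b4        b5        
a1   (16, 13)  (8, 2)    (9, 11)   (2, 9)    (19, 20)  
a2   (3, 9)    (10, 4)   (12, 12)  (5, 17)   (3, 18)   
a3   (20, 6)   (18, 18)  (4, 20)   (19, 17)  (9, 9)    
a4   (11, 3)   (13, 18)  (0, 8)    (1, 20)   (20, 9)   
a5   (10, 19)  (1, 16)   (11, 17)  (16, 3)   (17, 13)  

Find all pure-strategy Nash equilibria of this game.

None

Find each player's best response to every opponent strategy; NE are the intersections.
Agent 1's best responses — vs b1: a3 (payoff 20); vs b2: a3 (payoff 18); vs b3: a2 (payoff 12); vs b4: a3 (payoff 19); vs b5: a4 (payoff 20).
Agent 2's best responses — vs a1: b5 (payoff 20); vs a2: b5 (payoff 18); vs a3: b3 (payoff 20); vs a4: b4 (payoff 20); vs a5: b1 (payoff 19).
No cell has both players best-responding. For instance, Agent 1's best reply to b4 is a3, but against a3 Agent 2 prefers b3 over b4.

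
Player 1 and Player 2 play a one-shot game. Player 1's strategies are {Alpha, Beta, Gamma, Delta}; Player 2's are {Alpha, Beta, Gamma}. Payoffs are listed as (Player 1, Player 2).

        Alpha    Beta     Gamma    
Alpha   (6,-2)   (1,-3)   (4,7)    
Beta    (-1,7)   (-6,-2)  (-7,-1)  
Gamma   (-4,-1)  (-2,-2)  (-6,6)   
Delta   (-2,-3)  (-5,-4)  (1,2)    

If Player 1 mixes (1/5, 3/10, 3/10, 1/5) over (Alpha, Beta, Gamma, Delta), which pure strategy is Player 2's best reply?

Gamma

Compute Player 2's expected payoff from each pure strategy against the given mix.
Alpha: (1/5)·(-2) + (3/10)·7 + (3/10)·(-1) + (1/5)·(-3) = 4/5
Beta: (1/5)·(-3) + (3/10)·(-2) + (3/10)·(-2) + (1/5)·(-4) = -13/5
Gamma: (1/5)·7 + (3/10)·(-1) + (3/10)·6 + (1/5)·2 = 33/10
Highest expected payoff is 33/10, from Gamma.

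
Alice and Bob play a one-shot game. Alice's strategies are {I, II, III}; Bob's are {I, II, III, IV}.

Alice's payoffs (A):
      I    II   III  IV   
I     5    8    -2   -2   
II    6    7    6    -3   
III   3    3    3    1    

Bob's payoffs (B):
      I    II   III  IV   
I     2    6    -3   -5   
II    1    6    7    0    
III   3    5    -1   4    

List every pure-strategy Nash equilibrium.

(I, II) and (II, III)

Find each player's best response to every opponent strategy; NE are the intersections.
Alice's best responses — vs I: II (payoff 6); vs II: I (payoff 8); vs III: II (payoff 6); vs IV: III (payoff 1).
Bob's best responses — vs I: II (payoff 6); vs II: III (payoff 7); vs III: II (payoff 5).
Mutual best responses occur at (I, II) and (II, III); at each, neither player gains by switching.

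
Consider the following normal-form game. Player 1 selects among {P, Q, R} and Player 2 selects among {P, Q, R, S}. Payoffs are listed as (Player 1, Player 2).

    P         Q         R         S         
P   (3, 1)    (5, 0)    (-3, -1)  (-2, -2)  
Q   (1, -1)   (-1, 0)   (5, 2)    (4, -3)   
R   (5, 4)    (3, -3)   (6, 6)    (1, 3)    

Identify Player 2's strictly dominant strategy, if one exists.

A strategy is strictly dominant if it gives Player 2 a strictly higher payoff than every other strategy, against every choice by the opponent.
P is not dominant: against Q, Q gives 0 > -1.
Q is not dominant: against P, P gives 1 > 0.
R is not dominant: against P, P gives 1 > -1.
S is not dominant: against P, P gives 1 > -2.
No single strategy is best against every opponent action.

No strictly dominant strategy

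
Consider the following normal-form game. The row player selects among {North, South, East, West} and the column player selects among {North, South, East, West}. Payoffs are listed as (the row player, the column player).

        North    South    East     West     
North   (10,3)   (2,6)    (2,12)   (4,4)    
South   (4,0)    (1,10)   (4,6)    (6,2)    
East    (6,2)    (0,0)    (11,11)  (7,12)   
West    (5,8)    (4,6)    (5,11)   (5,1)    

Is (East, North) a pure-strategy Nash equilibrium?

Holding the column player at North: the row player gets 6 from East but could get 10 by switching to North. The row player has a profitable deviation.

No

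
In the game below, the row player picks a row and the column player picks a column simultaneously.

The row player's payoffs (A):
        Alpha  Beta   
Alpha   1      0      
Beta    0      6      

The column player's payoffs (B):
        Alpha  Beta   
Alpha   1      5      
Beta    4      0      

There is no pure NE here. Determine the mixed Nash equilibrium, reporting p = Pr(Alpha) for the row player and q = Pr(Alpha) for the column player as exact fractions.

In a mixed NE each player is indifferent between their pure strategies, so the opponent's mix sets the indifference.
The column player indifferent between Alpha and Beta: p·1 + (1−p)·4 = p·5 + (1−p)·0 ⟹ 4 + (-3)p = 0 + 5p ⟹ p = 1/2.
The row player indifferent between Alpha and Beta: q·1 + (1−q)·0 = q·0 + (1−q)·6 ⟹ 0 + 1q = 6 + (-6)q ⟹ q = 6/7.

p = 1/2, q = 6/7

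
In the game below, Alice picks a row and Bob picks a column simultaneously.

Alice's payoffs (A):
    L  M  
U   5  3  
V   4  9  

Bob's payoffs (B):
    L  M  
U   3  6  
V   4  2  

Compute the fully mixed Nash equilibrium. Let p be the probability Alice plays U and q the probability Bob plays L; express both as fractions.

p = 2/5, q = 6/7

Each player's mixing probability is pinned down by making the *other* player indifferent.
Bob indifferent between L and M: p·3 + (1−p)·4 = p·6 + (1−p)·2 ⟹ 4 + (-1)p = 2 + 4p ⟹ p = 2/5.
Alice indifferent between U and V: q·5 + (1−q)·3 = q·4 + (1−q)·9 ⟹ 3 + 2q = 9 + (-5)q ⟹ q = 6/7.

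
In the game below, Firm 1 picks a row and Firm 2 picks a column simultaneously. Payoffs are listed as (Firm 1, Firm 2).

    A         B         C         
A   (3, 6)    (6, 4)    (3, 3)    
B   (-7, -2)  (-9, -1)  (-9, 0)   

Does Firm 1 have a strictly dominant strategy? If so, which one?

A

Check whether one of Firm 1's strategies beats all alternatives regardless of what the opponent does.
A strictly dominates: vs A: 3 > -7; vs B: 6 > -9; vs C: 3 > -9.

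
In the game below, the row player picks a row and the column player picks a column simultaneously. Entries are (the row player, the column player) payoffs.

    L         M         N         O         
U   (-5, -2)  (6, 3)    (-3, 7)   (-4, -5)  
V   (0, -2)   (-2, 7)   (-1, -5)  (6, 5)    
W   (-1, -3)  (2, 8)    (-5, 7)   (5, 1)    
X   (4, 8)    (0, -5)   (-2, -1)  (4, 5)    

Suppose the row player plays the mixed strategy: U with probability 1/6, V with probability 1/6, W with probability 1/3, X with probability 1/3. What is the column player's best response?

M

Compute the column player's expected payoff from each pure strategy against the given mix.
L: (1/6)·(-2) + (1/6)·(-2) + (1/3)·(-3) + (1/3)·8 = 1
M: (1/6)·3 + (1/6)·7 + (1/3)·8 + (1/3)·(-5) = 8/3
N: (1/6)·7 + (1/6)·(-5) + (1/3)·7 + (1/3)·(-1) = 7/3
O: (1/6)·(-5) + (1/6)·5 + (1/3)·1 + (1/3)·5 = 2
Highest expected payoff is 8/3, from M.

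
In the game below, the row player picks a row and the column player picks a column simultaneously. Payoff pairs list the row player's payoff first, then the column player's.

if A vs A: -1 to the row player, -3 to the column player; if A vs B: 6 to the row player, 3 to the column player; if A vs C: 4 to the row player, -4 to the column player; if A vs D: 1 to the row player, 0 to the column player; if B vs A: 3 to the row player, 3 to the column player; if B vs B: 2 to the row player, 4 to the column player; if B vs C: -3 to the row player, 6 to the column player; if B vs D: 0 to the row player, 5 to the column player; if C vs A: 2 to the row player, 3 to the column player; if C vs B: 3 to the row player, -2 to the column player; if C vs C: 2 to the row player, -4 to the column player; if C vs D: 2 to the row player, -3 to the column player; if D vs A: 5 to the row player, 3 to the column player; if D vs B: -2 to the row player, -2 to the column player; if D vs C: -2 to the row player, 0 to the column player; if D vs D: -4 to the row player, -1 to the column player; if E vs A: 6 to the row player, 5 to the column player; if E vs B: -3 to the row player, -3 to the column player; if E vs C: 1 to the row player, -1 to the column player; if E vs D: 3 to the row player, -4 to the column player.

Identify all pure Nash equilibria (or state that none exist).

A profile is a Nash equilibrium when each player is best-responding to the other.
The row player's best responses — vs A: E (payoff 6); vs B: A (payoff 6); vs C: A (payoff 4); vs D: E (payoff 3).
The column player's best responses — vs A: B (payoff 3); vs B: C (payoff 6); vs C: A (payoff 3); vs D: A (payoff 3); vs E: A (payoff 5).
Mutual best responses occur at (A, B) and (E, A); at each, neither player gains by switching.

(A, B) and (E, A)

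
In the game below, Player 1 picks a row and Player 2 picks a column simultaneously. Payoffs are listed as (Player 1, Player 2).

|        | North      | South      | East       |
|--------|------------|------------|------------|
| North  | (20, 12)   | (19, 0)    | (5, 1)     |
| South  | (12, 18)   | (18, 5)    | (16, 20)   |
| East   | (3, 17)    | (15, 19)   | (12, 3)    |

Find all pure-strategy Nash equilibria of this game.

Check mutual best responses: a cell is a NE iff neither player can gain by unilaterally deviating.
Player 1's best responses — vs North: North (payoff 20); vs South: North (payoff 19); vs East: South (payoff 16).
Player 2's best responses — vs North: North (payoff 12); vs South: East (payoff 20); vs East: South (payoff 19).
Mutual best responses occur at (North, North) and (South, East); at each, neither player gains by switching.

(North, North) and (South, East)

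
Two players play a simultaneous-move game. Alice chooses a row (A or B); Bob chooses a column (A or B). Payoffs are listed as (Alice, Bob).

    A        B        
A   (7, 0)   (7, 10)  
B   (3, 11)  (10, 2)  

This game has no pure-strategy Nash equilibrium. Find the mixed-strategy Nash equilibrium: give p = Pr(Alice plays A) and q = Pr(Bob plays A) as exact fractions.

p = 9/19, q = 3/7

In a mixed NE each player is indifferent between their pure strategies, so the opponent's mix sets the indifference.
Bob indifferent between A and B: p·0 + (1−p)·11 = p·10 + (1−p)·2 ⟹ 11 + (-11)p = 2 + 8p ⟹ p = 9/19.
Alice indifferent between A and B: q·7 + (1−q)·7 = q·3 + (1−q)·10 ⟹ 7 + 0q = 10 + (-7)q ⟹ q = 3/7.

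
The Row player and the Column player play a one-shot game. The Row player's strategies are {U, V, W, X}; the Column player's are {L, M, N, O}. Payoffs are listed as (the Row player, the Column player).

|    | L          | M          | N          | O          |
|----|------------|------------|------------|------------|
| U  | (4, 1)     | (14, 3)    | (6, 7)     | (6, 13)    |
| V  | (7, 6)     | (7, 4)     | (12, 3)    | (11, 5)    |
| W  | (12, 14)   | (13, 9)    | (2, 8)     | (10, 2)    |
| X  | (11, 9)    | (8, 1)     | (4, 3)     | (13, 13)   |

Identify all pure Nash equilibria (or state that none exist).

(W, L) and (X, O)

Find each player's best response to every opponent strategy; NE are the intersections.
The Row player's best responses — vs L: W (payoff 12); vs M: U (payoff 14); vs N: V (payoff 12); vs O: X (payoff 13).
The Column player's best responses — vs U: O (payoff 13); vs V: L (payoff 6); vs W: L (payoff 14); vs X: O (payoff 13).
Mutual best responses occur at (W, L) and (X, O); at each, neither player gains by switching.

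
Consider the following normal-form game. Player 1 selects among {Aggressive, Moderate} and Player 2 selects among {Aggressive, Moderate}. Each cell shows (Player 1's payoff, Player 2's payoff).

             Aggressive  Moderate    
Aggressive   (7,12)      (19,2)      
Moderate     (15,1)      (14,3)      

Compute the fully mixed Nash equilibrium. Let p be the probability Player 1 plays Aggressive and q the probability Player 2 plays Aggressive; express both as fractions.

p = 1/6, q = 5/13

In a mixed NE each player is indifferent between their pure strategies, so the opponent's mix sets the indifference.
Player 2 indifferent between Aggressive and Moderate: p·12 + (1−p)·1 = p·2 + (1−p)·3 ⟹ 1 + 11p = 3 + (-1)p ⟹ p = 1/6.
Player 1 indifferent between Aggressive and Moderate: q·7 + (1−q)·19 = q·15 + (1−q)·14 ⟹ 19 + (-12)q = 14 + 1q ⟹ q = 5/13.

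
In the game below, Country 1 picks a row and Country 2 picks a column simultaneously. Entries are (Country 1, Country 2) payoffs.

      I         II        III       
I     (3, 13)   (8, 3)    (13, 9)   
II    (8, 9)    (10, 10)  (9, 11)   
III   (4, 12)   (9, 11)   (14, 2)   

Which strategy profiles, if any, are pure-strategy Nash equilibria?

Find each player's best response to every opponent strategy; NE are the intersections.
Country 1's best responses — vs I: II (payoff 8); vs II: II (payoff 10); vs III: III (payoff 14).
Country 2's best responses — vs I: I (payoff 13); vs II: III (payoff 11); vs III: I (payoff 12).
No cell has both players best-responding. For instance, Country 1's best reply to II is II, but against II Country 2 prefers III over II.

No pure-strategy Nash equilibrium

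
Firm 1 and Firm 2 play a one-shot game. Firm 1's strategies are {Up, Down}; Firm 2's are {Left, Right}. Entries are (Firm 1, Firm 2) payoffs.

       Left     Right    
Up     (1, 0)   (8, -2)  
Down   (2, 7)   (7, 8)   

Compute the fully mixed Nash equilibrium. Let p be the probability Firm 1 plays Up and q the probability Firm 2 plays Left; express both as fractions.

p = 1/3, q = 1/2

In a mixed NE each player is indifferent between their pure strategies, so the opponent's mix sets the indifference.
Firm 2 indifferent between Left and Right: p·0 + (1−p)·7 = p·(-2) + (1−p)·8 ⟹ 7 + (-7)p = 8 + (-10)p ⟹ p = 1/3.
Firm 1 indifferent between Up and Down: q·1 + (1−q)·8 = q·2 + (1−q)·7 ⟹ 8 + (-7)q = 7 + (-5)q ⟹ q = 1/2.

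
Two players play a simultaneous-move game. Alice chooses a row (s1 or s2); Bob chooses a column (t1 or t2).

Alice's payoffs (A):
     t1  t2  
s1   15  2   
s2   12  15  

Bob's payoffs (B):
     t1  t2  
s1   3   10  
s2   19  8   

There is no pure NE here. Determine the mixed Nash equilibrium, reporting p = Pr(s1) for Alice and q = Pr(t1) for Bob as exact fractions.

In a mixed NE each player is indifferent between their pure strategies, so the opponent's mix sets the indifference.
Bob indifferent between t1 and t2: p·3 + (1−p)·19 = p·10 + (1−p)·8 ⟹ 19 + (-16)p = 8 + 2p ⟹ p = 11/18.
Alice indifferent between s1 and s2: q·15 + (1−q)·2 = q·12 + (1−q)·15 ⟹ 2 + 13q = 15 + (-3)q ⟹ q = 13/16.

p = 11/18, q = 13/16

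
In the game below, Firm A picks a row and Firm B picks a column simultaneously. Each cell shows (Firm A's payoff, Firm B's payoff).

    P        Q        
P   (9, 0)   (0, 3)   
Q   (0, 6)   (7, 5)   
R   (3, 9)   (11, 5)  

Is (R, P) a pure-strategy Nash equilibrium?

Holding Firm B at P: Firm A gets 3 from R but could get 9 by switching to P. Firm A has a profitable deviation.

No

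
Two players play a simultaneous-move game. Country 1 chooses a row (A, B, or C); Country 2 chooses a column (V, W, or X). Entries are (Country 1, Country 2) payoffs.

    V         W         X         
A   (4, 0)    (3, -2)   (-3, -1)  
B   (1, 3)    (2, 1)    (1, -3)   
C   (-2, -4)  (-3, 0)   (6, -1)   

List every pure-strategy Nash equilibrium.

(A, V)

A profile is a Nash equilibrium when each player is best-responding to the other.
Country 1's best responses — vs V: A (payoff 4); vs W: A (payoff 3); vs X: C (payoff 6).
Country 2's best responses — vs A: V (payoff 0); vs B: V (payoff 3); vs C: W (payoff 0).
The only mutual best response is (A, V); neither player gains by switching there.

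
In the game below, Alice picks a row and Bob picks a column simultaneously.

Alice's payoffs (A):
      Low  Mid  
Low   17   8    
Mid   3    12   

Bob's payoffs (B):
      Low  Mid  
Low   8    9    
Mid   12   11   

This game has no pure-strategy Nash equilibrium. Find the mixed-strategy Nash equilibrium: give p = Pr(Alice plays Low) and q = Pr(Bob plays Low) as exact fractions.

p = 1/2, q = 2/9

Each player's mixing probability is pinned down by making the *other* player indifferent.
Bob indifferent between Low and Mid: p·8 + (1−p)·12 = p·9 + (1−p)·11 ⟹ 12 + (-4)p = 11 + (-2)p ⟹ p = 1/2.
Alice indifferent between Low and Mid: q·17 + (1−q)·8 = q·3 + (1−q)·12 ⟹ 8 + 9q = 12 + (-9)q ⟹ q = 2/9.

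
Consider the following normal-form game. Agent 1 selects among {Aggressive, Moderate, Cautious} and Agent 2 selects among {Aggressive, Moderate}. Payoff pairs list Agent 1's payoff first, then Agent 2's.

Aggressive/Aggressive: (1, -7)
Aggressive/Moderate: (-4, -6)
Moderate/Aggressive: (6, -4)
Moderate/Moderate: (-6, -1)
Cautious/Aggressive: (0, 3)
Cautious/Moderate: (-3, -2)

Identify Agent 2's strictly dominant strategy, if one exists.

None

Check whether one of Agent 2's strategies beats all alternatives regardless of what the opponent does.
Aggressive is not dominant: against Aggressive, Moderate gives -6 > -7.
Moderate is not dominant: against Cautious, Aggressive gives 3 > -2.
No single strategy is best against every opponent action.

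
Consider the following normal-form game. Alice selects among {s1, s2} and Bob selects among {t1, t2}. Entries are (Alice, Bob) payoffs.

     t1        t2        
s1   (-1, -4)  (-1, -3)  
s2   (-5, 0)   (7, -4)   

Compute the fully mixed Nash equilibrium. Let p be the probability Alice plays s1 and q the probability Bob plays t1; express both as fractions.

p = 4/5, q = 2/3

In a mixed NE each player is indifferent between their pure strategies, so the opponent's mix sets the indifference.
Bob indifferent between t1 and t2: p·(-4) + (1−p)·0 = p·(-3) + (1−p)·(-4) ⟹ 0 + (-4)p = (-4) + 1p ⟹ p = 4/5.
Alice indifferent between s1 and s2: q·(-1) + (1−q)·(-1) = q·(-5) + (1−q)·7 ⟹ (-1) + 0q = 7 + (-12)q ⟹ q = 2/3.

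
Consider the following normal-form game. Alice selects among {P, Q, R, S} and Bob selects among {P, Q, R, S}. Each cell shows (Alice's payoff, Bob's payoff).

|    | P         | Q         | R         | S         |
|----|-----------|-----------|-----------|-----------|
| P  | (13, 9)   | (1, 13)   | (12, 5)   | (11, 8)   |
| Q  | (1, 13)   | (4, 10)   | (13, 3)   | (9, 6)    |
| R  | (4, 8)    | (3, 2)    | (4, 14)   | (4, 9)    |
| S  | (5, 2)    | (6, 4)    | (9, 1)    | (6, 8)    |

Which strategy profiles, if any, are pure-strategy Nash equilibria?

No pure-strategy Nash equilibrium

Check mutual best responses: a cell is a NE iff neither player can gain by unilaterally deviating.
Alice's best responses — vs P: P (payoff 13); vs Q: S (payoff 6); vs R: Q (payoff 13); vs S: P (payoff 11).
Bob's best responses — vs P: Q (payoff 13); vs Q: P (payoff 13); vs R: R (payoff 14); vs S: S (payoff 8).
No cell has both players best-responding. For instance, Alice's best reply to R is Q, but against Q Bob prefers P over R.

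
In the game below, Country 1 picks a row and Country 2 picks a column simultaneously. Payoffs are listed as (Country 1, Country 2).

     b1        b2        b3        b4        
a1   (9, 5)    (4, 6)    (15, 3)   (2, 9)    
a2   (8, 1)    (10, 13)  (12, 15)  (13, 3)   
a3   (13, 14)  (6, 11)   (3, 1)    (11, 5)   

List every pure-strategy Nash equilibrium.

(a3, b1)

A profile is a Nash equilibrium when each player is best-responding to the other.
Country 1's best responses — vs b1: a3 (payoff 13); vs b2: a2 (payoff 10); vs b3: a1 (payoff 15); vs b4: a2 (payoff 13).
Country 2's best responses — vs a1: b4 (payoff 9); vs a2: b3 (payoff 15); vs a3: b1 (payoff 14).
The only mutual best response is (a3, b1); neither player gains by switching there.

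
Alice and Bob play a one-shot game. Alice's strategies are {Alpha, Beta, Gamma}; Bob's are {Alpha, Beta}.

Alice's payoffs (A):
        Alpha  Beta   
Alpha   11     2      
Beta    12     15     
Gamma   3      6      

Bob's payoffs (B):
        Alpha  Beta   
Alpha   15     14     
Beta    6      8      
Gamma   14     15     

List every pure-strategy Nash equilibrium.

A profile is a Nash equilibrium when each player is best-responding to the other.
Alice's best responses — vs Alpha: Beta (payoff 12); vs Beta: Beta (payoff 15).
Bob's best responses — vs Alpha: Alpha (payoff 15); vs Beta: Beta (payoff 8); vs Gamma: Beta (payoff 15).
The only mutual best response is (Beta, Beta); neither player gains by switching there.

(Beta, Beta)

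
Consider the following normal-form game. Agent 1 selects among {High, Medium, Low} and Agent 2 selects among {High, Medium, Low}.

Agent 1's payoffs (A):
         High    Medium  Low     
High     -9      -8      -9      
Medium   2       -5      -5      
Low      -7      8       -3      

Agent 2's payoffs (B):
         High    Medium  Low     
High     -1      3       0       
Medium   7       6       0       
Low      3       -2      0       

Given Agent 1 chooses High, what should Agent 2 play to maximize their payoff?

Medium

With Agent 1 fixed at High, Agent 2's payoffs are: High → -1, Medium → 3, Low → 0.
The maximum is 3, achieved by Medium.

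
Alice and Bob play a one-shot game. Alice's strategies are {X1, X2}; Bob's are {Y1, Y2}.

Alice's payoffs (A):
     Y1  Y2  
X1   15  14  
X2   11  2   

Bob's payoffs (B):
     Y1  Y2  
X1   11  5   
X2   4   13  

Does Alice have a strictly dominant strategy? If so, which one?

Check whether one of Alice's strategies beats all alternatives regardless of what the opponent does.
X1 strictly dominates: vs Y1: 15 > 11; vs Y2: 14 > 2.

X1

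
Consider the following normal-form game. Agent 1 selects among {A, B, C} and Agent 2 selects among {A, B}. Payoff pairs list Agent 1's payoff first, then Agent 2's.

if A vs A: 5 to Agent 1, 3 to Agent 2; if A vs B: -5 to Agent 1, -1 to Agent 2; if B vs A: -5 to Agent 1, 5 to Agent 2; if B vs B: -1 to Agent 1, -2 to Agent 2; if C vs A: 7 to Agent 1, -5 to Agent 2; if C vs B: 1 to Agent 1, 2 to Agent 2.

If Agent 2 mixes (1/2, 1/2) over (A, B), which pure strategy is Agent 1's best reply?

C

Agent 1's best reply maximizes expected payoff against the mix.
A: (1/2)·5 + (1/2)·(-5) = 0
B: (1/2)·(-5) + (1/2)·(-1) = -3
C: (1/2)·7 + (1/2)·1 = 4
Highest expected payoff is 4, from C.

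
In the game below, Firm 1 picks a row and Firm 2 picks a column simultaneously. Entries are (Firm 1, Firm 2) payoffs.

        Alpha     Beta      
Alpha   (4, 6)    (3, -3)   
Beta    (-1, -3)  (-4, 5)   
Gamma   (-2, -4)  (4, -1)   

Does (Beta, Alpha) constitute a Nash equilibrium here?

No

Holding Firm 2 at Alpha: Firm 1 gets -1 from Beta but could get 4 by switching to Alpha. Firm 1 has a profitable deviation.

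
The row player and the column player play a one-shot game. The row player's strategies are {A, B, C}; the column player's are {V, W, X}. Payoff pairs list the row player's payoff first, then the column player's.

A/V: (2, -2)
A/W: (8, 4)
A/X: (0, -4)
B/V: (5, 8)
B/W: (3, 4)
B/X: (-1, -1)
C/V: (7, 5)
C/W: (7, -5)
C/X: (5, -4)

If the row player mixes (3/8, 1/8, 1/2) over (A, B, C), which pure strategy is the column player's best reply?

The column player's best reply maximizes expected payoff against the mix.
V: (3/8)·(-2) + (1/8)·8 + (1/2)·5 = 11/4
W: (3/8)·4 + (1/8)·4 + (1/2)·(-5) = -1/2
X: (3/8)·(-4) + (1/8)·(-1) + (1/2)·(-4) = -29/8
Highest expected payoff is 11/4, from V.

V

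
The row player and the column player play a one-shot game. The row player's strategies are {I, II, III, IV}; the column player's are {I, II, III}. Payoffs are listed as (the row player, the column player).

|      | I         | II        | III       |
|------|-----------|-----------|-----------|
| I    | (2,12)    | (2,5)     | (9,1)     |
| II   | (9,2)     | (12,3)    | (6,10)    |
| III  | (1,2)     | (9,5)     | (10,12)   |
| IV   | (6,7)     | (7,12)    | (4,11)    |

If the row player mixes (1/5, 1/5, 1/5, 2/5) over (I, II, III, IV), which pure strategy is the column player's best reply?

Compute the column player's expected payoff from each pure strategy against the given mix.
I: (1/5)·12 + (1/5)·2 + (1/5)·2 + (2/5)·7 = 6
II: (1/5)·5 + (1/5)·3 + (1/5)·5 + (2/5)·12 = 37/5
III: (1/5)·1 + (1/5)·10 + (1/5)·12 + (2/5)·11 = 9
Highest expected payoff is 9, from III.

III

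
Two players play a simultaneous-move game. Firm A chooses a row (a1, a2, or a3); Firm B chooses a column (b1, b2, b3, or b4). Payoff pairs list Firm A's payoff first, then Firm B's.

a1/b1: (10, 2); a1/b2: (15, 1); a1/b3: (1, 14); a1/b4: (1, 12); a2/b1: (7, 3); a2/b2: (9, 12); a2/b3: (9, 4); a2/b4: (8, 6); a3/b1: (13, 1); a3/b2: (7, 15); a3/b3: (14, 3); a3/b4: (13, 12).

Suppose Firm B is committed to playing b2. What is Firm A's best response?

a1

With Firm B fixed at b2, Firm A's payoffs are: a1 → 15, a2 → 9, a3 → 7.
The maximum is 15, achieved by a1.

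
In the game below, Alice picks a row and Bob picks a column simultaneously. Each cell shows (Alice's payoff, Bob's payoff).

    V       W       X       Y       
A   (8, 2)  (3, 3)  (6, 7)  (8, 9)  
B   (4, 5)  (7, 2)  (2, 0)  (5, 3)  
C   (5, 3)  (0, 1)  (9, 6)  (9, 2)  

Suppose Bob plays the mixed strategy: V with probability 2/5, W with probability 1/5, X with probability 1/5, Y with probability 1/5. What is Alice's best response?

A

Compute Alice's expected payoff from each pure strategy against the given mix.
A: (2/5)·8 + (1/5)·3 + (1/5)·6 + (1/5)·8 = 33/5
B: (2/5)·4 + (1/5)·7 + (1/5)·2 + (1/5)·5 = 22/5
C: (2/5)·5 + (1/5)·0 + (1/5)·9 + (1/5)·9 = 28/5
Highest expected payoff is 33/5, from A.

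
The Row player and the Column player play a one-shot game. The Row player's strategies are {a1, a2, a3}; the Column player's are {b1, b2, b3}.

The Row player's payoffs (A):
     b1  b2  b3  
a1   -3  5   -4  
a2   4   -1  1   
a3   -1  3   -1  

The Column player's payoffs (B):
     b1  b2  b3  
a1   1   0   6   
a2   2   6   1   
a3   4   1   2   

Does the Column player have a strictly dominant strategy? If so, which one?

A strategy is strictly dominant if it gives the Column player a strictly higher payoff than every other strategy, against every choice by the opponent.
b1 is not dominant: against a1, b3 gives 6 > 1.
b2 is not dominant: against a1, b1 gives 1 > 0.
b3 is not dominant: against a2, b1 gives 2 > 1.
No single strategy is best against every opponent action.

None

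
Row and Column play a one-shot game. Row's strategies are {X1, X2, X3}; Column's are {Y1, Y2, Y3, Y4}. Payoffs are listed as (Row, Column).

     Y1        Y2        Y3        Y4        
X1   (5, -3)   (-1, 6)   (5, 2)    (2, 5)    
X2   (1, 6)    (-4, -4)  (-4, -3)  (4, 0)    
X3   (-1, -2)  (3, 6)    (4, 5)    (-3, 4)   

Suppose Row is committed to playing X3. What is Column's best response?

Y2

With Row fixed at X3, Column's payoffs are: Y1 → -2, Y2 → 6, Y3 → 5, Y4 → 4.
The maximum is 6, achieved by Y2.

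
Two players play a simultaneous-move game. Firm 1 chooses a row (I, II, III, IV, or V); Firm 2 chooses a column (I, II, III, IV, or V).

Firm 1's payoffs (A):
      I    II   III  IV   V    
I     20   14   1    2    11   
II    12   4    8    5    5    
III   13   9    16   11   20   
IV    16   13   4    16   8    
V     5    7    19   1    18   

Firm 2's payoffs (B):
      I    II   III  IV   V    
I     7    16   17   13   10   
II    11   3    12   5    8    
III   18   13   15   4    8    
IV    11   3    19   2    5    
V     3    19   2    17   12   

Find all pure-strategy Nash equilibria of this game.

A profile is a Nash equilibrium when each player is best-responding to the other.
Firm 1's best responses — vs I: I (payoff 20); vs II: I (payoff 14); vs III: V (payoff 19); vs IV: IV (payoff 16); vs V: III (payoff 20).
Firm 2's best responses — vs I: III (payoff 17); vs II: III (payoff 12); vs III: I (payoff 18); vs IV: III (payoff 19); vs V: II (payoff 19).
No cell has both players best-responding. For instance, Firm 1's best reply to I is I, but against I Firm 2 prefers III over I.

No pure-strategy Nash equilibrium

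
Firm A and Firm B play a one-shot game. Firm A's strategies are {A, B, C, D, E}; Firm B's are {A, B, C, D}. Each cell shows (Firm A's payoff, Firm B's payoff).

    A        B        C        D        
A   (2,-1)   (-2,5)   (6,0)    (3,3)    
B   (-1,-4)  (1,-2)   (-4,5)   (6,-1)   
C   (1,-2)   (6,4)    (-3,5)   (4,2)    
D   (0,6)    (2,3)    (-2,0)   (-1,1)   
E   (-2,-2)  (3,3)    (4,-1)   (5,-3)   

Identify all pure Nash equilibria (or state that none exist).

None

Find each player's best response to every opponent strategy; NE are the intersections.
Firm A's best responses — vs A: A (payoff 2); vs B: C (payoff 6); vs C: A (payoff 6); vs D: B (payoff 6).
Firm B's best responses — vs A: B (payoff 5); vs B: C (payoff 5); vs C: C (payoff 5); vs D: A (payoff 6); vs E: B (payoff 3).
No cell has both players best-responding. For instance, Firm A's best reply to C is A, but against A Firm B prefers B over C.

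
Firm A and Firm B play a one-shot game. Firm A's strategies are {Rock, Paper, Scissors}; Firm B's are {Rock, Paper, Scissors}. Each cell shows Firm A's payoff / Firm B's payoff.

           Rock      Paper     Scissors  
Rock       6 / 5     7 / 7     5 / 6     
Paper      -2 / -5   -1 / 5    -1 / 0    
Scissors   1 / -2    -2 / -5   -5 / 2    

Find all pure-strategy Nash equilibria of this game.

Check mutual best responses: a cell is a NE iff neither player can gain by unilaterally deviating.
Firm A's best responses — vs Rock: Rock (payoff 6); vs Paper: Rock (payoff 7); vs Scissors: Rock (payoff 5).
Firm B's best responses — vs Rock: Paper (payoff 7); vs Paper: Paper (payoff 5); vs Scissors: Scissors (payoff 2).
The only mutual best response is (Rock, Paper); neither player gains by switching there.

(Rock, Paper)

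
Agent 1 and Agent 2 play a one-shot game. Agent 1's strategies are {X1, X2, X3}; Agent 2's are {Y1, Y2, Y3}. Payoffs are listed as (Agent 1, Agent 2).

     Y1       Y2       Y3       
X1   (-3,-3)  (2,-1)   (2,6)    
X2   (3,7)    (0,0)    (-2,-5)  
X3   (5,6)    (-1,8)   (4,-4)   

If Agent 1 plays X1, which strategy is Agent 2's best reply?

With Agent 1 fixed at X1, Agent 2's payoffs are: Y1 → -3, Y2 → -1, Y3 → 6.
The maximum is 6, achieved by Y3.

Y3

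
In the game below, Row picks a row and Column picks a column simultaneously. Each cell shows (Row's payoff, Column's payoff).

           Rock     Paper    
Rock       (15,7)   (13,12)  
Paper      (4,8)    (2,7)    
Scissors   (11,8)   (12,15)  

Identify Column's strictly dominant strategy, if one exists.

A strategy is strictly dominant if it gives Column a strictly higher payoff than every other strategy, against every choice by the opponent.
Rock is not dominant: against Rock, Paper gives 12 > 7.
Paper is not dominant: against Paper, Rock gives 8 > 7.
No single strategy is best against every opponent action.

None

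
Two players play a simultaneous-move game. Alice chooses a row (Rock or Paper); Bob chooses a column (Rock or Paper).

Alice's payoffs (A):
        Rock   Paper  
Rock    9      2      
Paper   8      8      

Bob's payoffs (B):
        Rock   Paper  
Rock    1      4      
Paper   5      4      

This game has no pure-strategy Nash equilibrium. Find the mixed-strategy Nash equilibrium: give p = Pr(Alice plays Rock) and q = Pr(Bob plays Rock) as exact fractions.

Each player's mixing probability is pinned down by making the *other* player indifferent.
Bob indifferent between Rock and Paper: p·1 + (1−p)·5 = p·4 + (1−p)·4 ⟹ 5 + (-4)p = 4 + 0p ⟹ p = 1/4.
Alice indifferent between Rock and Paper: q·9 + (1−q)·2 = q·8 + (1−q)·8 ⟹ 2 + 7q = 8 + 0q ⟹ q = 6/7.

p = 1/4, q = 6/7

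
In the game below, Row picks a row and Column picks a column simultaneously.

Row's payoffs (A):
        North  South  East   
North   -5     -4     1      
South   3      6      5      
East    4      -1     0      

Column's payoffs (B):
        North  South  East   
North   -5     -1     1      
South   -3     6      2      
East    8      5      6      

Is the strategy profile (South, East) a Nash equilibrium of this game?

No

Holding Column at East: Row gets 5 from South, versus 1 from North, 0 from East. No profitable deviation for Row.
Holding Row at South: Column gets 2 from East but could get 6 by switching to South. Column has a profitable deviation.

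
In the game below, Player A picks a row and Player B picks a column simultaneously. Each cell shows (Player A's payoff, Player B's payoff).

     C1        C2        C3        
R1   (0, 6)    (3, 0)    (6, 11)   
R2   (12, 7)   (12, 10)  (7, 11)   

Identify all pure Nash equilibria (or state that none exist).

(R2, C3)

A profile is a Nash equilibrium when each player is best-responding to the other.
Player A's best responses — vs C1: R2 (payoff 12); vs C2: R2 (payoff 12); vs C3: R2 (payoff 7).
Player B's best responses — vs R1: C3 (payoff 11); vs R2: C3 (payoff 11).
The only mutual best response is (R2, C3); neither player gains by switching there.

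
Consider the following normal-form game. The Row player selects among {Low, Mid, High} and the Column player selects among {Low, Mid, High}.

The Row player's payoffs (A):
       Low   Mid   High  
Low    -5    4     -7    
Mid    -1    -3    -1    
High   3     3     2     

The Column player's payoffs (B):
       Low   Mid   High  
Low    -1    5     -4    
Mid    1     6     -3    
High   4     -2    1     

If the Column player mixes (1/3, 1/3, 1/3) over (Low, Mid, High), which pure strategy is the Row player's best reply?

High

Compute the Row player's expected payoff from each pure strategy against the given mix.
Low: (1/3)·(-5) + (1/3)·4 + (1/3)·(-7) = -8/3
Mid: (1/3)·(-1) + (1/3)·(-3) + (1/3)·(-1) = -5/3
High: (1/3)·3 + (1/3)·3 + (1/3)·2 = 8/3
Highest expected payoff is 8/3, from High.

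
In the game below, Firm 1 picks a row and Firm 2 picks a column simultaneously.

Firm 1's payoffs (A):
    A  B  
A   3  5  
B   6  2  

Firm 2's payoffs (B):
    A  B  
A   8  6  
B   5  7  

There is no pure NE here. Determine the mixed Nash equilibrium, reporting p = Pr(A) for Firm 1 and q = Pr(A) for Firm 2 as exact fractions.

Each player's mixing probability is pinned down by making the *other* player indifferent.
Firm 2 indifferent between A and B: p·8 + (1−p)·5 = p·6 + (1−p)·7 ⟹ 5 + 3p = 7 + (-1)p ⟹ p = 1/2.
Firm 1 indifferent between A and B: q·3 + (1−q)·5 = q·6 + (1−q)·2 ⟹ 5 + (-2)q = 2 + 4q ⟹ q = 1/2.

p = 1/2, q = 1/2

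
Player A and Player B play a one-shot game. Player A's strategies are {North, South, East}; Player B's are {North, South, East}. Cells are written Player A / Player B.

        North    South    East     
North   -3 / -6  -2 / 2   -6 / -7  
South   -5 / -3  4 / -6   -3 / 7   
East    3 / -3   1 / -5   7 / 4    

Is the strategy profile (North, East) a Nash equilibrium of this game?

Holding Player B at East: Player A gets -6 from North but could get 7 by switching to East. Player A has a profitable deviation.

No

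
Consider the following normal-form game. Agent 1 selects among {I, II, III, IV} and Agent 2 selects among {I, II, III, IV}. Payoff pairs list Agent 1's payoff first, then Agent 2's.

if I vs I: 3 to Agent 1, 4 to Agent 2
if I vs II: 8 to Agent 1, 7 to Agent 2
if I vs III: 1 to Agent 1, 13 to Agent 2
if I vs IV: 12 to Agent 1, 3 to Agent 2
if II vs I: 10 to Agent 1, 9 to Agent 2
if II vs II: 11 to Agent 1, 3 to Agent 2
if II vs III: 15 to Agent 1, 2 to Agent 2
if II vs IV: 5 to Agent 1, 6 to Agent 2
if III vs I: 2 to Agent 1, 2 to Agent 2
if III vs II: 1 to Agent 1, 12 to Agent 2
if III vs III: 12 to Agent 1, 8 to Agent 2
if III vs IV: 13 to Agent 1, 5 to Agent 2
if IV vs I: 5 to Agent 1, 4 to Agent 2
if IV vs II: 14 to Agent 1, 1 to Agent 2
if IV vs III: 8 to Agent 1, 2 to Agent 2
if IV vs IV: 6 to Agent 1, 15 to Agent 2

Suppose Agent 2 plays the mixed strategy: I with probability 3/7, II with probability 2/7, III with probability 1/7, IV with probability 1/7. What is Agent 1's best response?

Compute Agent 1's expected payoff from each pure strategy against the given mix.
I: (3/7)·3 + (2/7)·8 + (1/7)·1 + (1/7)·12 = 38/7
II: (3/7)·10 + (2/7)·11 + (1/7)·15 + (1/7)·5 = 72/7
III: (3/7)·2 + (2/7)·1 + (1/7)·12 + (1/7)·13 = 33/7
IV: (3/7)·5 + (2/7)·14 + (1/7)·8 + (1/7)·6 = 57/7
Highest expected payoff is 72/7, from II.

II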